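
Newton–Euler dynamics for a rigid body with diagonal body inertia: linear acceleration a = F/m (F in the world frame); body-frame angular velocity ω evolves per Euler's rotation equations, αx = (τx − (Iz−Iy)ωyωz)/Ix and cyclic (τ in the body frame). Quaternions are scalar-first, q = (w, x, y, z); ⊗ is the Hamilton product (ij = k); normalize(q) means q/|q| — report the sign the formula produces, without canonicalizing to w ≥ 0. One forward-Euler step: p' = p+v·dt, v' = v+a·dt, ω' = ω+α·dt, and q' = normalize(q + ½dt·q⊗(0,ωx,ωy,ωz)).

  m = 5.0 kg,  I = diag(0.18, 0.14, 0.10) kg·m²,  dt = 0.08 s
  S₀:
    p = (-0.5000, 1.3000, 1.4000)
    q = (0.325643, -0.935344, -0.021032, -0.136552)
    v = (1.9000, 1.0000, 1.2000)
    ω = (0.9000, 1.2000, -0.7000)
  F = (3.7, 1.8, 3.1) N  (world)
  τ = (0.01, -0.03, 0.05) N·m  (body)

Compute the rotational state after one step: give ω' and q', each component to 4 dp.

ω' = (0.8895, 1.2117, -0.6254)
q' = (0.3557, -0.9145, -0.0364, -0.1894)

gyro term ω×Iω = (0.0336, -0.0504, -0.0432)
α = I⁻¹(τ − ω×Iω) = (-0.1311, 0.1457, 0.9320)
new body rate ω' = (0.8895, 1.2117, -0.6254)
Hamilton product q⊗(0,ω) = (0.7714616, 0.4716635, -0.3868660, -1.3314341)
q' = normalize(q + ½dt·q⊗(0,ω)) = (0.3557, -0.9145, -0.0364, -0.1894)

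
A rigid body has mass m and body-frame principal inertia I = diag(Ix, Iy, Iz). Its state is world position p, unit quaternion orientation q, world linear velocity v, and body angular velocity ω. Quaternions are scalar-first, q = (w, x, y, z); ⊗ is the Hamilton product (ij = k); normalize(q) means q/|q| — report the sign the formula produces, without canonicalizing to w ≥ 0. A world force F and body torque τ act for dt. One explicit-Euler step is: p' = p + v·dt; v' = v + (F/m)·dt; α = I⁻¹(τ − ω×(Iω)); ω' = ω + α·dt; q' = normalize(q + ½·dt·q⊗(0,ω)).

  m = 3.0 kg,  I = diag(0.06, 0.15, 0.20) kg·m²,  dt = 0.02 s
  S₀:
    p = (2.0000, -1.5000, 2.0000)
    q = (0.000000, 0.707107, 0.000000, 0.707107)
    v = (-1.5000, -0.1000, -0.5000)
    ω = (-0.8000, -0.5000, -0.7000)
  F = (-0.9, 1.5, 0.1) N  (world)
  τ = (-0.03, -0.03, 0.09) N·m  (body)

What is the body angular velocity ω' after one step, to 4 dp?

angular accel α = (-0.7917, 0.3227, 0.2700)
new body rate ω' = (-0.8158, -0.4935, -0.6946)

ω' = (-0.8158, -0.4935, -0.6946)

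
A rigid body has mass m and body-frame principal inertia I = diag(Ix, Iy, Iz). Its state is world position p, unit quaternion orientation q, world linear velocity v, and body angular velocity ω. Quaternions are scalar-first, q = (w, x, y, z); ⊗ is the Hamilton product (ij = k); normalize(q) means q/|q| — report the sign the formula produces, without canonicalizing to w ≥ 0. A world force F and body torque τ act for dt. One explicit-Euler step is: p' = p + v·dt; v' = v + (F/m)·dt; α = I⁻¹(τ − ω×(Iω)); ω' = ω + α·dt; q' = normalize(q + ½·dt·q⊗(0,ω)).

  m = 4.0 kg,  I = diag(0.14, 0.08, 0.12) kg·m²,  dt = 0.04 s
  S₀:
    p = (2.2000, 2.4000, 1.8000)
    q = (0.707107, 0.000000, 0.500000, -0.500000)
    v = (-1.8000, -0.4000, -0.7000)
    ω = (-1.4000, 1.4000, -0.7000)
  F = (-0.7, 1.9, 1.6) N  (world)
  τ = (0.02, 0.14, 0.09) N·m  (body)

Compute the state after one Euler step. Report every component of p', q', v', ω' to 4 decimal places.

a = (-0.1750, 0.4750, 0.4000)
new position p' = (2.1280, 2.3840, 1.7720)
new velocity v' = (-1.8070, -0.3810, -0.6840)
ω×(Iω) gyroscopic = (-0.0392, 0.0196, 0.1176)
α = I⁻¹(τ − ω×Iω) = (0.4229, 1.5050, -0.2300)
new body rate ω' = (-1.3831, 1.4602, -0.7092)
2q̇ = q⊗(0,ω) = (-1.0500000, -0.6399498, 1.6899498, 0.2050251)
q + ½dt·q⊗(0,ω), renormalized = (0.6855, -0.0128, 0.5333, -0.4955)

p' = (2.1280, 2.3840, 1.7720)
q' = (0.6855, -0.0128, 0.5333, -0.4955)
v' = (-1.8070, -0.3810, -0.6840)
ω' = (-1.3831, 1.4602, -0.7092)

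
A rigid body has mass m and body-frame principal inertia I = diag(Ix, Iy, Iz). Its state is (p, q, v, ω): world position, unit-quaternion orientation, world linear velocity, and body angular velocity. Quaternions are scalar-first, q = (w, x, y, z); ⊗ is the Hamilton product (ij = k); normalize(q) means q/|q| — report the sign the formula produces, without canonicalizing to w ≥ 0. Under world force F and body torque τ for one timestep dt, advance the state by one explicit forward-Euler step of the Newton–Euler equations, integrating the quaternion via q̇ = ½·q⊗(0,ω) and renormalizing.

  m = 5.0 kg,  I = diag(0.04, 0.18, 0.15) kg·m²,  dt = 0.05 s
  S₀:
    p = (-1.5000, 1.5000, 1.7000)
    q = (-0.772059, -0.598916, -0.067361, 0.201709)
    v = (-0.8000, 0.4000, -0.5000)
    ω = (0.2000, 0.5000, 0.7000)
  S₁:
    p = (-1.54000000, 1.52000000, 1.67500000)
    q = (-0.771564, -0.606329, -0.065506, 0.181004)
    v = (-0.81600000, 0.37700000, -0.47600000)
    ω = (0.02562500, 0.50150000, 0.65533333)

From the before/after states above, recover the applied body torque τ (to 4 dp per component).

τ = (-0.1500, -0.0100, -0.1200)

Δω = ω₁−ω₀ = (-0.17437500, 0.00150000, -0.04466667)
applied torque τ = (-0.1500, -0.0100, -0.1200)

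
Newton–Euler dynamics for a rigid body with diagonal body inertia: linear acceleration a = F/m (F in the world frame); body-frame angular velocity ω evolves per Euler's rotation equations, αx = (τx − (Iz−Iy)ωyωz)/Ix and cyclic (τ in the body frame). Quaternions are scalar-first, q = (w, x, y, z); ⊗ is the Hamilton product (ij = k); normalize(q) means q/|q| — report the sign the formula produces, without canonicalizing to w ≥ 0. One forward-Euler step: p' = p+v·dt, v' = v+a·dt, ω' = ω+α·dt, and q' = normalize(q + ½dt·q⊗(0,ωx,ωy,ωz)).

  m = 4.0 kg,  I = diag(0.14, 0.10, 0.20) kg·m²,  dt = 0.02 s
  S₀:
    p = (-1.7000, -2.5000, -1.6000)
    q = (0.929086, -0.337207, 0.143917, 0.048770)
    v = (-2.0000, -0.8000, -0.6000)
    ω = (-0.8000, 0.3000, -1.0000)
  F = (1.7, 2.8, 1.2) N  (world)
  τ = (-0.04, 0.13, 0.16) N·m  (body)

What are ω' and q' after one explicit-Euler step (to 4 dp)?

ω' = (-0.8014, 0.3356, -0.9850)
q' = (0.9264, -0.3462, 0.1429, 0.0396)

angular accel α = (-0.0714, 1.7800, 0.7520)
ω' = ω + α·dt = (-0.8014, 0.3356, -0.9850)
q⊗(0,ω) = (-0.2641707, -0.9018168, -0.0974972, -0.9151145)
q + ½dt·q⊗(0,ω), renormalized = (0.9264, -0.3462, 0.1429, 0.0396)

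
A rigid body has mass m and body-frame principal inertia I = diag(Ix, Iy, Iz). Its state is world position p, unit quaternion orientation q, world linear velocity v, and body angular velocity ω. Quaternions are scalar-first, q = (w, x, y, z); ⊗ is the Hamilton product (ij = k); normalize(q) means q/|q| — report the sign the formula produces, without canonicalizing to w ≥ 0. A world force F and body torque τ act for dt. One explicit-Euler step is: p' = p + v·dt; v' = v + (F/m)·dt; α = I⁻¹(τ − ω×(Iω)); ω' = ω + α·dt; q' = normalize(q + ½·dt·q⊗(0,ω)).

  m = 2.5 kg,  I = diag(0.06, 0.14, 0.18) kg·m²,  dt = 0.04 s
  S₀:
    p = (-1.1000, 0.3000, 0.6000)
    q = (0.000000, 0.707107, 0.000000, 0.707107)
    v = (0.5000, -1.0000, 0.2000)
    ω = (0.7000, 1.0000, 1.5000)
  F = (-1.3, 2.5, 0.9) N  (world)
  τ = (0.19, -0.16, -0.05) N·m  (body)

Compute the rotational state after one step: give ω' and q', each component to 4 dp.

gyro term ω×Iω = (0.0600, -0.1260, 0.0560)
α = I⁻¹(τ − ω×Iω) = (2.1667, -0.2429, -0.5889)
ω + α·dt = (0.7867, 0.9903, 1.4764)
2q̇ = q⊗(0,ω) = (-1.5556354, -0.7071070, -0.5656856, 0.7071070)
q' = normalize(q + ½dt·q⊗(0,ω)) = (-0.0311, 0.6924, -0.0113, 0.7207)

ω' = (0.7867, 0.9903, 1.4764)
q' = (-0.0311, 0.6924, -0.0113, 0.7207)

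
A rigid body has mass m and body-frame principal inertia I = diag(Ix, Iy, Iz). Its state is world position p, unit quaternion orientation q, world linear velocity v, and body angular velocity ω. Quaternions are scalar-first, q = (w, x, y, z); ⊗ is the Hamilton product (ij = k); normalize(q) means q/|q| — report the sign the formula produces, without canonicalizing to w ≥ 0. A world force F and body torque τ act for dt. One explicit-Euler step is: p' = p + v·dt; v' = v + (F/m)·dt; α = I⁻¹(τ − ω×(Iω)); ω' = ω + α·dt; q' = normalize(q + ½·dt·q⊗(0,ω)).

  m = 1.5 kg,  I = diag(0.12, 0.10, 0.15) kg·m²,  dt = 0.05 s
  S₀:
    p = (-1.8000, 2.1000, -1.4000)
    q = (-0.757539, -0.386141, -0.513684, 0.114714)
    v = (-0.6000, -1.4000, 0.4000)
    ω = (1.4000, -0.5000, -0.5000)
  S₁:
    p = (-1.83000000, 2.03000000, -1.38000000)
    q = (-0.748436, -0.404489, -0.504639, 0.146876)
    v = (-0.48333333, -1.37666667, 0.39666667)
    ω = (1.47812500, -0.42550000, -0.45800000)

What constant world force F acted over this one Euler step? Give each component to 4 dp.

v₁ − v₀ = (0.11666667, 0.02333333, -0.00333333)
F = m·Δv/dt = (3.5000, 0.7000, -0.1000)

F = (3.5000, 0.7000, -0.1000)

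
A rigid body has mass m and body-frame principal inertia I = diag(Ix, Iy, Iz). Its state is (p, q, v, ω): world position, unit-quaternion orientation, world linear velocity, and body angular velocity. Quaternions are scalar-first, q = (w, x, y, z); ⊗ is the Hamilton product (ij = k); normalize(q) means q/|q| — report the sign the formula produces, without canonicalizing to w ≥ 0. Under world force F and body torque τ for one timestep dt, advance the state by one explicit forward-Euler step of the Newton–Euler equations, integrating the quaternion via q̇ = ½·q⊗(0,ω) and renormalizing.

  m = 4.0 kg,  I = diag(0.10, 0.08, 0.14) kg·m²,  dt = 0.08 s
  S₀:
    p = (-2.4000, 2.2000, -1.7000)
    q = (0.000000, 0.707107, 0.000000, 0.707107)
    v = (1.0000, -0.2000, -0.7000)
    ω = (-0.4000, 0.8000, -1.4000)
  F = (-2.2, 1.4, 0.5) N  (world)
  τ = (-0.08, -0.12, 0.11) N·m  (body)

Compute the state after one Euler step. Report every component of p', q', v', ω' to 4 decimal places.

(τ − ω×Iω)/I = (-0.1280, -1.2200, 0.7400)
new body rate ω' = (-0.4102, 0.7024, -1.3408)
Hamilton product q⊗(0,ω) = (1.2727926, -0.5656856, 0.7071070, 0.5656856)
q + ½dt·q⊗(0,ω), renormalized = (0.0508, 0.6830, 0.0282, 0.7281)
new position p' = (-2.3200, 2.1840, -1.7560)
v + (F/m)dt = (0.9560, -0.1720, -0.6900)

p' = (-2.3200, 2.1840, -1.7560)
q' = (0.0508, 0.6830, 0.0282, 0.7281)
v' = (0.9560, -0.1720, -0.6900)
ω' = (-0.4102, 0.7024, -1.3408)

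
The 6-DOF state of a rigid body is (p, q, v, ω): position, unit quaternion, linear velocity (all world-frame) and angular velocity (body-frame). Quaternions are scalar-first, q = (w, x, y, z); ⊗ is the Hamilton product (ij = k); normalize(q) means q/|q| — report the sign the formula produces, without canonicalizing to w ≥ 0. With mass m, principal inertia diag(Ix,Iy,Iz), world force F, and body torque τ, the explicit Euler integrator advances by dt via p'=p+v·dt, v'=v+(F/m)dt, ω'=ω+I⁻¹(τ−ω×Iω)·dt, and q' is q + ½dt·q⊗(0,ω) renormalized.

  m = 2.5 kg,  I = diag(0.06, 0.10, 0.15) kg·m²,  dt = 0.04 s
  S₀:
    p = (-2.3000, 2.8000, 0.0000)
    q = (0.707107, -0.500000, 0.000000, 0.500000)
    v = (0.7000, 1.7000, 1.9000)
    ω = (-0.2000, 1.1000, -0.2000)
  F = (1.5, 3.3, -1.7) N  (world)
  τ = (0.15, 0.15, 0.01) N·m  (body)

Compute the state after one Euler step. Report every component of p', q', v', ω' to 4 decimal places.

p' = (-2.2720, 2.8680, 0.0760)
q' = (0.7069, -0.5137, 0.0116, 0.4860)
v' = (0.7240, 1.7528, 1.8728)
ω' = (-0.0927, 1.1614, -0.1950)

linear accel F/m = (0.6000, 1.3200, -0.6800)
p' = p + v·dt = (-2.2720, 2.8680, 0.0760)
v' = v + a·dt = (0.7240, 1.7528, 1.8728)
angular accel α = (2.6833, 1.5360, 0.1253)
ω' = ω + α·dt = (-0.0927, 1.1614, -0.1950)
2q̇ = q⊗(0,ω) = (0.0000000, -0.6914214, 0.5778177, -0.6914214)
q' = normalize(q + ½dt·q⊗(0,ω)) = (0.7069, -0.5137, 0.0116, 0.4860)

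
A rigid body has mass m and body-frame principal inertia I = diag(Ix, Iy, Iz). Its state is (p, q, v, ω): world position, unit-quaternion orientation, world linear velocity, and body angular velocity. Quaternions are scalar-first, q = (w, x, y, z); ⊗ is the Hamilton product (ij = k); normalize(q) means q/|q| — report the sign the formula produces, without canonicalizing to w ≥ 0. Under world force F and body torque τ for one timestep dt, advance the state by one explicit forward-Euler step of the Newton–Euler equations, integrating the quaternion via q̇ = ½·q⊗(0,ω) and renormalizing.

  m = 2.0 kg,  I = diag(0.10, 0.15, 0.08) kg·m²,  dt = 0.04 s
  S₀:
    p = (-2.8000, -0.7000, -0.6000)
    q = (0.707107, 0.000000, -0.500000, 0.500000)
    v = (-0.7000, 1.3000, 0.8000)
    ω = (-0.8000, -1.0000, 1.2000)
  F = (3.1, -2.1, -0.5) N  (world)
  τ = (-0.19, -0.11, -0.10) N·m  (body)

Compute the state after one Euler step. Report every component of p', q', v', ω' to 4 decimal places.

a = (1.5500, -1.0500, -0.2500)
new position p' = (-2.8280, -0.6480, -0.5680)
v' = v + a·dt = (-0.6380, 1.2580, 0.7900)
ω×(Iω) gyroscopic = (0.0840, -0.0192, 0.0400)
(τ − ω×Iω)/I = (-2.7400, -0.6053, -1.7500)
ω' = ω + α·dt = (-0.9096, -1.0242, 1.1300)
q⊗(0,ω) = (-1.1000000, -0.6656856, -1.1071070, 0.4485284)
updated quaternion q' = (0.6847, -0.0133, -0.5218, 0.5087)

p' = (-2.8280, -0.6480, -0.5680)
q' = (0.6847, -0.0133, -0.5218, 0.5087)
v' = (-0.6380, 1.2580, 0.7900)
ω' = (-0.9096, -1.0242, 1.1300)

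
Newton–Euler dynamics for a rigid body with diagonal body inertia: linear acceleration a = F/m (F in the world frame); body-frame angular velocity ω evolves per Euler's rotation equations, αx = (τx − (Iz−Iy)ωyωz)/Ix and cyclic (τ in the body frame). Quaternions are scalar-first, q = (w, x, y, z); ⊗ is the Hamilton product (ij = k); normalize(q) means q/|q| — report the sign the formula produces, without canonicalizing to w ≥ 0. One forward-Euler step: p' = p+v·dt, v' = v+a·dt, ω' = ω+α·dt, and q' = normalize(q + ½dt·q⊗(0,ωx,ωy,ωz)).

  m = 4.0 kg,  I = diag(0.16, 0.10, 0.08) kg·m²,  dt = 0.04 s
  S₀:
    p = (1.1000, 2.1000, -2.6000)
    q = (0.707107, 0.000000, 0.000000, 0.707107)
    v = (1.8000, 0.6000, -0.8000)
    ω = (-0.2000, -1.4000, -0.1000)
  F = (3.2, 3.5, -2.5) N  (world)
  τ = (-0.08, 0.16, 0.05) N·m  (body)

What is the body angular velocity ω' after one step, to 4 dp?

ω' = (-0.2193, -1.3366, -0.0666)

precession coupling ω×(Iω) = (-0.0028, 0.0016, -0.0168)
α = I⁻¹(τ − ω×Iω) = (-0.4825, 1.5840, 0.8350)
new body rate ω' = (-0.2193, -1.3366, -0.0666)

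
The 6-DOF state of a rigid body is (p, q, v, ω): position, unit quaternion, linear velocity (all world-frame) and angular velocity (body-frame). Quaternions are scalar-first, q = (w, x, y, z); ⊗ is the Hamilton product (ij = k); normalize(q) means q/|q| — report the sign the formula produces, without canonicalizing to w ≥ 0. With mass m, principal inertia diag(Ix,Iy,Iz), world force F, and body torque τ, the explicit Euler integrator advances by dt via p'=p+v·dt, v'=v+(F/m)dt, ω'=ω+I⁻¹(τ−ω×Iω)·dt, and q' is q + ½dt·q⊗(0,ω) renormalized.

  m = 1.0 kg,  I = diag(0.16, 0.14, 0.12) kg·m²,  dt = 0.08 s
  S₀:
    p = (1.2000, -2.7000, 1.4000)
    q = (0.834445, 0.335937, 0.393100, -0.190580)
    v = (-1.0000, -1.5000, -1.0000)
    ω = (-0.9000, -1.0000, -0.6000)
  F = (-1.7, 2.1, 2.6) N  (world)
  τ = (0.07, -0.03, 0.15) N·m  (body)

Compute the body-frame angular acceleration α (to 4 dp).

precession coupling ω×(Iω) = (-0.0120, 0.0216, -0.0180)
α = I⁻¹(τ − ω×Iω) = (0.5125, -0.3686, 1.4000)

α = (0.5125, -0.3686, 1.4000)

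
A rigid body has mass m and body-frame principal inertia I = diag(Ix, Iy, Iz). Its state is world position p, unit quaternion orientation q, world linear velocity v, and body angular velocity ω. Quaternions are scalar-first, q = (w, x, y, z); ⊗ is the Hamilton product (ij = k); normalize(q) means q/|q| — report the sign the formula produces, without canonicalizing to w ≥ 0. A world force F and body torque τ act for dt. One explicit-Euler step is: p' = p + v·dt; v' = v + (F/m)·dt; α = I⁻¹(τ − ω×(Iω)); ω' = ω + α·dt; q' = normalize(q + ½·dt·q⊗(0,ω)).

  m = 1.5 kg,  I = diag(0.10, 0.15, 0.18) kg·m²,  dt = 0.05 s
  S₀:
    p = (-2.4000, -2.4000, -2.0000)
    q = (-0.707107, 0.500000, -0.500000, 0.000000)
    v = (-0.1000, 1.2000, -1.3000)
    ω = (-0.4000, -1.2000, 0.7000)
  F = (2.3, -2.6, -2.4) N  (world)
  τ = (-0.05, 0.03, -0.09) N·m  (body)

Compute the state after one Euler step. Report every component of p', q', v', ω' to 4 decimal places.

p' = (-2.4050, -2.3400, -2.0650)
q' = (-0.7166, 0.4980, -0.4872, -0.0324)
v' = (-0.0233, 1.1133, -1.3800)
ω' = (-0.4124, -1.1975, 0.6683)

p + v·dt = (-2.4050, -2.3400, -2.0650)
new velocity v' = (-0.0233, 1.1133, -1.3800)
ω×(Iω) gyroscopic = (-0.0252, 0.0224, 0.0240)
(τ − ω×Iω)/I = (-0.2480, 0.0507, -0.6333)
ω' = ω + α·dt = (-0.4124, -1.1975, 0.6683)
2q̇ = q⊗(0,ω) = (-0.4000000, -0.0671572, 0.4985284, -1.2949749)
updated quaternion q' = (-0.7166, 0.4980, -0.4872, -0.0324)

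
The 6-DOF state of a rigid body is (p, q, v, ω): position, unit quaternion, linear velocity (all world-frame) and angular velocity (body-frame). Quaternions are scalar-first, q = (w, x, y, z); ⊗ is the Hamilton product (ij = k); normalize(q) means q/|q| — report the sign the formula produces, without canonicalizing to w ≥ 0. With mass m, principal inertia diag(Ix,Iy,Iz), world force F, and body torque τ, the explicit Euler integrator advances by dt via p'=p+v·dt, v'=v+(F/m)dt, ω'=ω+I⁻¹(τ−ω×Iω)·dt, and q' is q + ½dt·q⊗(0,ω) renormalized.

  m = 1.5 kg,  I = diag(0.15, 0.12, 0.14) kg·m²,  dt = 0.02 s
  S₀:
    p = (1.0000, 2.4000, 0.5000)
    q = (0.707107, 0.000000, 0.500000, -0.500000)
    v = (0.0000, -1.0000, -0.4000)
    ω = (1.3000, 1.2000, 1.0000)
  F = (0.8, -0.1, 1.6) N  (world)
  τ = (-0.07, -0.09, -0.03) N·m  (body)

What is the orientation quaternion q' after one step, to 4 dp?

q' = (0.7060, 0.0202, 0.5019, -0.4993)

2q̇ = q⊗(0,ω) = (-0.1000000, 2.0192391, 0.1985284, 0.0571070)
q' = normalize(q + ½dt·q⊗(0,ω)) = (0.7060, 0.0202, 0.5019, -0.4993)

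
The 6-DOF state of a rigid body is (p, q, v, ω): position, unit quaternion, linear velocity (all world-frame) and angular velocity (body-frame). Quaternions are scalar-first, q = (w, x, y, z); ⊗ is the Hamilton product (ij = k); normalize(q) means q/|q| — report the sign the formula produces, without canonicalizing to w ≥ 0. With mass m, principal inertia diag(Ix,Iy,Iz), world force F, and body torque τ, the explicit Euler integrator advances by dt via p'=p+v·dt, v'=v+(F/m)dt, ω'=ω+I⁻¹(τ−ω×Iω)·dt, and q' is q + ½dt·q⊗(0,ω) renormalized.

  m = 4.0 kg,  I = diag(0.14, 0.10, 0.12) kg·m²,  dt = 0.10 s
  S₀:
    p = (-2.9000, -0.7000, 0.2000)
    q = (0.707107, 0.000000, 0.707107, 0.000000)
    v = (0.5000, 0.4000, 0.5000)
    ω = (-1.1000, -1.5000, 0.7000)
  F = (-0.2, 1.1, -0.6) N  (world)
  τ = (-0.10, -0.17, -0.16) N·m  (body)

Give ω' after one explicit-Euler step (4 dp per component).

angular accel α = (-0.5643, -1.5460, -0.7833)
ω + α·dt = (-1.1564, -1.6546, 0.6217)

ω' = (-1.1564, -1.6546, 0.6217)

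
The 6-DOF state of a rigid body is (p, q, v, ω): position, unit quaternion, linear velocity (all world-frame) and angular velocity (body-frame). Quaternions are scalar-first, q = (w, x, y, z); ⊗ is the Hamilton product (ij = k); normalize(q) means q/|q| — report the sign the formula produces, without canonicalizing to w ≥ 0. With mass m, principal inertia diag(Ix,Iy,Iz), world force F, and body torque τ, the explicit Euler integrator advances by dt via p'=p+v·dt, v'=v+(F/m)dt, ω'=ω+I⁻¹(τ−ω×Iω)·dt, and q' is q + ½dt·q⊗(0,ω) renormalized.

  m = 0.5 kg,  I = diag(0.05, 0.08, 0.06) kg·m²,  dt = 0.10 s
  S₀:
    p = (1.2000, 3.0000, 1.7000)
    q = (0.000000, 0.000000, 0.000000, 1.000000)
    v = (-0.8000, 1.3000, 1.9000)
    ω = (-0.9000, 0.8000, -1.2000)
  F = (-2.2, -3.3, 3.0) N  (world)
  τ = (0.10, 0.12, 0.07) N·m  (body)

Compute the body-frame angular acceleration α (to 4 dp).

α = (1.6160, 1.6350, 1.5267)

ω×(Iω) gyroscopic = (0.0192, -0.0108, -0.0216)
(τ − ω×Iω)/I = (1.6160, 1.6350, 1.5267)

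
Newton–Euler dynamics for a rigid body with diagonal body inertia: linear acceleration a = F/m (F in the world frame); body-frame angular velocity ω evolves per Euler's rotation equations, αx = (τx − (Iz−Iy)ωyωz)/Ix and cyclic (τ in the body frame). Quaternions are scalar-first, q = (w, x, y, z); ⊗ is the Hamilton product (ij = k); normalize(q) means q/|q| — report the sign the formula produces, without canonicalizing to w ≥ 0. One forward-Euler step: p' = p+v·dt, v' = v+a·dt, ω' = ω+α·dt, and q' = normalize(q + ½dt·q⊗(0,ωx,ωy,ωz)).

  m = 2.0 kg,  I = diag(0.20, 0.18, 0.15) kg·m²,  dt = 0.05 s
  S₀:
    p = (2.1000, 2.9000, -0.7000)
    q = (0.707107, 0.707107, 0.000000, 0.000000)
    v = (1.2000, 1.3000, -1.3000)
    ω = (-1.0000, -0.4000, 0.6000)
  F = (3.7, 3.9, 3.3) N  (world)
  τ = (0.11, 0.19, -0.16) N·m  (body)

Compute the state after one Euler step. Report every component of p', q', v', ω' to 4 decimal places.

p' = p + v·dt = (2.1600, 2.9650, -0.7650)
new velocity v' = (1.2925, 1.3975, -1.2175)
α = I⁻¹(τ − ω×Iω) = (0.5140, 1.2222, -1.0133)
ω + α·dt = (-0.9743, -0.3389, 0.5493)
q⊗(0,ω) = (0.7071070, -0.7071070, -0.7071070, 0.1414214)
q' = normalize(q + ½dt·q⊗(0,ω)) = (0.7244, 0.6891, -0.0177, 0.0035)

p' = (2.1600, 2.9650, -0.7650)
q' = (0.7244, 0.6891, -0.0177, 0.0035)
v' = (1.2925, 1.3975, -1.2175)
ω' = (-0.9743, -0.3389, 0.5493)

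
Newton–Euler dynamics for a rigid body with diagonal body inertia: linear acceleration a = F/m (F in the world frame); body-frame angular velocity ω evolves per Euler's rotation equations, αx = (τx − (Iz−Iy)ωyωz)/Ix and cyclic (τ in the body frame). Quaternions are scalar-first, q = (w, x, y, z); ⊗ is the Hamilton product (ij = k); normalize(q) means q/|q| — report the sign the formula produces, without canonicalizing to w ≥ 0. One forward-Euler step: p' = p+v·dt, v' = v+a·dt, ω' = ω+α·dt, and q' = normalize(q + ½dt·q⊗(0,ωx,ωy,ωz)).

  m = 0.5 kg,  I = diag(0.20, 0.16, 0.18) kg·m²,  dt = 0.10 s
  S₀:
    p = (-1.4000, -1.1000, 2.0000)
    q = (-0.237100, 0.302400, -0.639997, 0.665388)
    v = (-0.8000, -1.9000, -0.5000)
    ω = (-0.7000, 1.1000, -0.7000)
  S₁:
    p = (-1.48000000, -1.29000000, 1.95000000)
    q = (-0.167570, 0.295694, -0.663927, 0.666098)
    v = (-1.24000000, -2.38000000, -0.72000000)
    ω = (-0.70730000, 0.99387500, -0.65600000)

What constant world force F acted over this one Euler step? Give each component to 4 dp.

v₁ − v₀ = (-0.44000000, -0.48000000, -0.22000000)
applied force F = (-2.2000, -2.4000, -1.1000)

F = (-2.2000, -2.4000, -1.1000)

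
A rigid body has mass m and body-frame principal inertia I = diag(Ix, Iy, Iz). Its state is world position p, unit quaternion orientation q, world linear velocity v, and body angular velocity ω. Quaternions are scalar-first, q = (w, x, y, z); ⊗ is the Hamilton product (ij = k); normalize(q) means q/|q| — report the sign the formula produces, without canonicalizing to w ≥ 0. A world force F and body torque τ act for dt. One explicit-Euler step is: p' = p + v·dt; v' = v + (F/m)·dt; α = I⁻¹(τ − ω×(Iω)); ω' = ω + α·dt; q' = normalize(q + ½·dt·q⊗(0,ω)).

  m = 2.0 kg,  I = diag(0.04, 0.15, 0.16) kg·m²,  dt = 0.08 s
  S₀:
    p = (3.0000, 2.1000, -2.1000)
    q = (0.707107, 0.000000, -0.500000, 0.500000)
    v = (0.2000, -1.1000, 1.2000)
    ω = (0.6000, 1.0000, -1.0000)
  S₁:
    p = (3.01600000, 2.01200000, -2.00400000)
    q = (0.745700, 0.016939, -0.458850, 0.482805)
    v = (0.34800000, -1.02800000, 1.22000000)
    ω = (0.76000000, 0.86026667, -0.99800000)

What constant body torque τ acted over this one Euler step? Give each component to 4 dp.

Δω = ω₁−ω₀ = (0.16000000, -0.13973333, 0.00200000)
applied torque τ = (0.0700, -0.1900, 0.0700)

τ = (0.0700, -0.1900, 0.0700)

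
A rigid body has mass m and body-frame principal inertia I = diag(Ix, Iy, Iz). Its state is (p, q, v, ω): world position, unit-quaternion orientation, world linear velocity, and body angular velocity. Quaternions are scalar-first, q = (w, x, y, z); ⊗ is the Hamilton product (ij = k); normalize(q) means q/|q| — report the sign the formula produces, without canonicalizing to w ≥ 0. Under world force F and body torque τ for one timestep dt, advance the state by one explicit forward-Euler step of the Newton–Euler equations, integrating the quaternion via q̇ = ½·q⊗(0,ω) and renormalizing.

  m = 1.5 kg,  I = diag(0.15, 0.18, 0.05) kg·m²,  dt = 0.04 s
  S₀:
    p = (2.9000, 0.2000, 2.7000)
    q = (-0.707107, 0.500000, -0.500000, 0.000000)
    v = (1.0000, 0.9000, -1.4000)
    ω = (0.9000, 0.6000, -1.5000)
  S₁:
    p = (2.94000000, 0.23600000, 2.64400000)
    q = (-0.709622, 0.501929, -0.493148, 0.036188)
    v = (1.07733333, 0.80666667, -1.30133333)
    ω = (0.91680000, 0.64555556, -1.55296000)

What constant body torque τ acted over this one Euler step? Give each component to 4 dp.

τ = (0.1800, 0.0700, -0.0500)

rate change Δω = (0.01680000, 0.04555556, -0.05296000)
I·α + gyro = (0.1800, 0.0700, -0.0500)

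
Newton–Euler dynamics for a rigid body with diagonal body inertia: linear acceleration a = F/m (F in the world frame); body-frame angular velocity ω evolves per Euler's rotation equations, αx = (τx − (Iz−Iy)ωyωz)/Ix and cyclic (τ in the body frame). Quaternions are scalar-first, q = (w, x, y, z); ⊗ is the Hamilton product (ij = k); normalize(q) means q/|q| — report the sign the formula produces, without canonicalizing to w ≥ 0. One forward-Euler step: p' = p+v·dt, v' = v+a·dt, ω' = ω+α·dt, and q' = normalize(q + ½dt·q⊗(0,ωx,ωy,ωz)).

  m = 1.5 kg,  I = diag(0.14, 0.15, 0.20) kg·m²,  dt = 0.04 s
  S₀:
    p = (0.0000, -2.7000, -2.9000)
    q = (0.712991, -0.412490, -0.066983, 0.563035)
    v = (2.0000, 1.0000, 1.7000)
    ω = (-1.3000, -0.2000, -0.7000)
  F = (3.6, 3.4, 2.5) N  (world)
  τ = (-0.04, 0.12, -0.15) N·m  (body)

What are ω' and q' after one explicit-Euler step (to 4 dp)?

ω' = (-1.3134, -0.1534, -0.7305)
q' = (0.7096, -0.4276, -0.0902, 0.5527)

angular accel α = (-0.3357, 1.1640, -0.7630)
ω + α·dt = (-1.3134, -0.1534, -0.7305)
2q̇ = q⊗(0,ω) = (-0.1555091, -0.7673932, -1.1632867, -0.5036736)
updated quaternion q' = (0.7096, -0.4276, -0.0902, 0.5527)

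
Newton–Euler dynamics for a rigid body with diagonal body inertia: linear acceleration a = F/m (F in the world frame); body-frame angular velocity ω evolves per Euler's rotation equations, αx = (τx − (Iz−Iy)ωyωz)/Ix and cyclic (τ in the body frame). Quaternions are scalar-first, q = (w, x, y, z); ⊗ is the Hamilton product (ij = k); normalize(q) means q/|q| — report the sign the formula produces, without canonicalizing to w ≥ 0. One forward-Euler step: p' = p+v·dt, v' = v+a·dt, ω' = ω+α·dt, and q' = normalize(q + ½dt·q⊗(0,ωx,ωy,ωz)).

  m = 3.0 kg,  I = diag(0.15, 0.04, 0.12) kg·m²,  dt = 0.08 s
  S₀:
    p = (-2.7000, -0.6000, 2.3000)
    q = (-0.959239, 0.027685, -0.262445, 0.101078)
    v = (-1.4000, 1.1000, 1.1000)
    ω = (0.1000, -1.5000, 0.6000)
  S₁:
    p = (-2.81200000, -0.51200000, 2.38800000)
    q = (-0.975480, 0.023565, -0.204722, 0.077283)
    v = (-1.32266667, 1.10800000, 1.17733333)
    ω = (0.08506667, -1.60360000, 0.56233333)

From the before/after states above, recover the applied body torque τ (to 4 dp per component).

Δω = ω₁−ω₀ = (-0.01493333, -0.10360000, -0.03766667)
precession coupling = (-0.0720, 0.0018, 0.0165)
I·α + gyro = (-0.1000, -0.0500, -0.0400)

τ = (-0.1000, -0.0500, -0.0400)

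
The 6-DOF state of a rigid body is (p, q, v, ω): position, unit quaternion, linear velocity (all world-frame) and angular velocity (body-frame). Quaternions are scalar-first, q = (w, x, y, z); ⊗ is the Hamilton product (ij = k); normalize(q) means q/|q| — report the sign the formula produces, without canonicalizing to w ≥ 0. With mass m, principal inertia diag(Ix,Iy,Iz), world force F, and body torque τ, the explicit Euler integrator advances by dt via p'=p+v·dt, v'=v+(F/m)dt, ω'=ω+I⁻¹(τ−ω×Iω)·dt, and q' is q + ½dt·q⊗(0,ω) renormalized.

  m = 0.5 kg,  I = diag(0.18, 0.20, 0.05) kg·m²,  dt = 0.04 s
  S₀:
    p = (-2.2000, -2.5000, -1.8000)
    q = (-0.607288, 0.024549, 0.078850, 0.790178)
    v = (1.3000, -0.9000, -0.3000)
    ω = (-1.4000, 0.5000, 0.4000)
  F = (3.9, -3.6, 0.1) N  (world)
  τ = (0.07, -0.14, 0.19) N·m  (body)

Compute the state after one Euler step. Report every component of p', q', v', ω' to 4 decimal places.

p' = p + v·dt = (-2.1480, -2.5360, -1.8120)
v' = v + a·dt = (1.6120, -1.1880, -0.2920)
α = I⁻¹(τ − ω×Iω) = (0.5556, -0.3360, 4.0800)
new body rate ω' = (-1.3778, 0.4866, 0.5632)
q⊗(0,ω) = (-0.3211276, 0.4866542, -1.4197128, -0.1202507)
q + ½dt·q⊗(0,ω), renormalized = (-0.6134, 0.0343, 0.0504, 0.7874)

p' = (-2.1480, -2.5360, -1.8120)
q' = (-0.6134, 0.0343, 0.0504, 0.7874)
v' = (1.6120, -1.1880, -0.2920)
ω' = (-1.3778, 0.4866, 0.5632)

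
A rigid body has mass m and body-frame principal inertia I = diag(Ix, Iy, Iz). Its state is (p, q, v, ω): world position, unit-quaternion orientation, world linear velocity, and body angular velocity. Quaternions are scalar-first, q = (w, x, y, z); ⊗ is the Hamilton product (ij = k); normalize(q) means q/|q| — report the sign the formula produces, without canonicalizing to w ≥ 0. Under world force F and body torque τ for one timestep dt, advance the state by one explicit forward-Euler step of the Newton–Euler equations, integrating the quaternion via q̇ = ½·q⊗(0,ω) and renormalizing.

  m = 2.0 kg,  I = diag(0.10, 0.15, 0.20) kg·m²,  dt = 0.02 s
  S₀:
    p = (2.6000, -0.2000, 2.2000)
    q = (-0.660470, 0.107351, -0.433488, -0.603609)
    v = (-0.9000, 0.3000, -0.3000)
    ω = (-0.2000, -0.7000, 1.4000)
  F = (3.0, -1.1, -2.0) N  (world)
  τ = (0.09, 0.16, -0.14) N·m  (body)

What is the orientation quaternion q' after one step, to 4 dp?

q' = (-0.6548, 0.0984, -0.4291, -0.6144)

2q̇ = q⊗(0,ω) = (0.5630812, -0.8973155, 0.4327594, -1.0865013)
q + ½dt·q⊗(0,ω), renormalized = (-0.6548, 0.0984, -0.4291, -0.6144)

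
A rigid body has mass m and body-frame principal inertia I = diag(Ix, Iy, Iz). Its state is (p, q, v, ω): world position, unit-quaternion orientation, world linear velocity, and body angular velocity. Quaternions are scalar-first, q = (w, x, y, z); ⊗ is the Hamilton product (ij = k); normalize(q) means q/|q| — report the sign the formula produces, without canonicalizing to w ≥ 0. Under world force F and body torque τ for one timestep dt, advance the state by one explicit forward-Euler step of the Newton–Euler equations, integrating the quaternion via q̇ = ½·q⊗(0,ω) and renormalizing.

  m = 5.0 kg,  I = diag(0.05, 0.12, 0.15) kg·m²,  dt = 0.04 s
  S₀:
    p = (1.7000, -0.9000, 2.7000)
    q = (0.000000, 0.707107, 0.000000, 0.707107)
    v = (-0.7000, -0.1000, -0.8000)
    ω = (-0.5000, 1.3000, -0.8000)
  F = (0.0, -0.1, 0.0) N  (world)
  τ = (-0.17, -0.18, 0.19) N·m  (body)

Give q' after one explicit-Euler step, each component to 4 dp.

2q̇ = q⊗(0,ω) = (0.9192391, -0.9192391, 0.2121321, 0.9192391)
updated quaternion q' = (0.0184, 0.6884, 0.0042, 0.7251)

q' = (0.0184, 0.6884, 0.0042, 0.7251)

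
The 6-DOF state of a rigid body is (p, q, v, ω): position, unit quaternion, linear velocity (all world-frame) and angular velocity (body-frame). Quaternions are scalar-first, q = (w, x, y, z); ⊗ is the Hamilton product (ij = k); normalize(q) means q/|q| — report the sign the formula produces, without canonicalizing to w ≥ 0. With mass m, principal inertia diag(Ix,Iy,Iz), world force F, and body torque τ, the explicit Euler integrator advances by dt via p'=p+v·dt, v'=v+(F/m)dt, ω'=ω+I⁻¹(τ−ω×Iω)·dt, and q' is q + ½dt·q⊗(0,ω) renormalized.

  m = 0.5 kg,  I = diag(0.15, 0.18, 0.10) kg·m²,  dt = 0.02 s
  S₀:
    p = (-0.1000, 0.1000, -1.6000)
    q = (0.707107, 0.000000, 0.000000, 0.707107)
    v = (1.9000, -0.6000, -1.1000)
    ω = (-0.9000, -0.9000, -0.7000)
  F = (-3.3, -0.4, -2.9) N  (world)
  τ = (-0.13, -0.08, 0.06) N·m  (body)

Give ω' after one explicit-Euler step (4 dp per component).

angular accel α = (-0.5307, -0.6194, 0.3570)
new body rate ω' = (-0.9106, -0.9124, -0.6929)

ω' = (-0.9106, -0.9124, -0.6929)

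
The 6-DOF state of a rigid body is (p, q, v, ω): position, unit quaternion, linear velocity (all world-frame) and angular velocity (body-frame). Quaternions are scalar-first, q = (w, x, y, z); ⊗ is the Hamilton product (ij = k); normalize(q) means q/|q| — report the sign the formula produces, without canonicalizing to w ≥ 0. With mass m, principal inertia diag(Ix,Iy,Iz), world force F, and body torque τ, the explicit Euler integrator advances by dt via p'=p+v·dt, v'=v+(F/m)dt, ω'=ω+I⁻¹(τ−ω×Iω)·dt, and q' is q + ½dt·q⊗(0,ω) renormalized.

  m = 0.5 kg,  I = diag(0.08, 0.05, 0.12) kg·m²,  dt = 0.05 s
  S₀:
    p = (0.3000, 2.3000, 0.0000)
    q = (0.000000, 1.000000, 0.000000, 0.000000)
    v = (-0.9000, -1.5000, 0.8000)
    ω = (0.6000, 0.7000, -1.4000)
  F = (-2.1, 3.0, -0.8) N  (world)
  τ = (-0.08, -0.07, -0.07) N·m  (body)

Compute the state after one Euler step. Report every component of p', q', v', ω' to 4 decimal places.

p' = (0.2550, 2.2250, 0.0400)
q' = (-0.0150, 0.9991, 0.0350, 0.0175)
v' = (-1.1100, -1.2000, 0.7200)
ω' = (0.5929, 0.5964, -1.4239)

p + v·dt = (0.2550, 2.2250, 0.0400)
v' = v + a·dt = (-1.1100, -1.2000, 0.7200)
gyro term ω×Iω = (-0.0686, 0.0336, -0.0126)
(τ − ω×Iω)/I = (-0.1425, -2.0720, -0.4783)
ω + α·dt = (0.5929, 0.5964, -1.4239)
Hamilton product q⊗(0,ω) = (-0.6000000, 0.0000000, 1.4000000, 0.7000000)
q + ½dt·q⊗(0,ω), renormalized = (-0.0150, 0.9991, 0.0350, 0.0175)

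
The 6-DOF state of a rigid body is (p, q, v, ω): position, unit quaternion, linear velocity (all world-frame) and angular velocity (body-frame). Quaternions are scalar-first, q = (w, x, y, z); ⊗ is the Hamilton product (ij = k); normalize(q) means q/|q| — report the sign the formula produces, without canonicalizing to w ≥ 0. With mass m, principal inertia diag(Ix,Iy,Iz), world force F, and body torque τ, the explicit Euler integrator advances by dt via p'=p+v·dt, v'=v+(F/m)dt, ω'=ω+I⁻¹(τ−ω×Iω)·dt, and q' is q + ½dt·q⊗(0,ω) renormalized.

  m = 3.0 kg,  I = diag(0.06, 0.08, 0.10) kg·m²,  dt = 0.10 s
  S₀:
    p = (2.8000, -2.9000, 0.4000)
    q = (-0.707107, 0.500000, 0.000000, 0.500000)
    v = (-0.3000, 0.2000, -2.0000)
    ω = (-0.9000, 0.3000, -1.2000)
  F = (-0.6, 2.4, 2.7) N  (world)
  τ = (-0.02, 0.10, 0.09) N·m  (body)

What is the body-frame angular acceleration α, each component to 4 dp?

α = (-0.2133, 1.7900, 0.9540)

ω×(Iω) gyroscopic = (-0.0072, -0.0432, -0.0054)
(τ − ω×Iω)/I = (-0.2133, 1.7900, 0.9540)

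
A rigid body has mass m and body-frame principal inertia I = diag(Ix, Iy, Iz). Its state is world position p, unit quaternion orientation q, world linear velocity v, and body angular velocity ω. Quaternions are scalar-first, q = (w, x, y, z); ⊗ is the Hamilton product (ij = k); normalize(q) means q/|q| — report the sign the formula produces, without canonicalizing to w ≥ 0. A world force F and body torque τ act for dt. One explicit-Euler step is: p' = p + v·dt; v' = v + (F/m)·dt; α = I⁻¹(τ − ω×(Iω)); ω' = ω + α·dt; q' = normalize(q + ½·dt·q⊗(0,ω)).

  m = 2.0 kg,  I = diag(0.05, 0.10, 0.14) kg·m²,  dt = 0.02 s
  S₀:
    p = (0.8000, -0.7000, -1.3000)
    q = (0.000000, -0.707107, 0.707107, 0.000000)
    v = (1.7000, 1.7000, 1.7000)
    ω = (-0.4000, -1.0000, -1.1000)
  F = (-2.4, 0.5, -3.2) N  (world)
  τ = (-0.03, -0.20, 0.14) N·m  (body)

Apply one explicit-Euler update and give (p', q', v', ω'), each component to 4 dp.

a = F/m = (-1.2000, 0.2500, -1.6000)
p' = p + v·dt = (0.8340, -0.6660, -1.2660)
v' = v + a·dt = (1.6760, 1.7050, 1.6680)
α = I⁻¹(τ − ω×Iω) = (-1.4800, -1.6040, 0.8571)
ω' = ω + α·dt = (-0.4296, -1.0321, -1.0829)
Hamilton product q⊗(0,ω) = (0.4242642, -0.7778177, -0.7778177, 0.9899498)
q' = normalize(q + ½dt·q⊗(0,ω)) = (0.0042, -0.7148, 0.6992, 0.0099)

p' = (0.8340, -0.6660, -1.2660)
q' = (0.0042, -0.7148, 0.6992, 0.0099)
v' = (1.6760, 1.7050, 1.6680)
ω' = (-0.4296, -1.0321, -1.0829)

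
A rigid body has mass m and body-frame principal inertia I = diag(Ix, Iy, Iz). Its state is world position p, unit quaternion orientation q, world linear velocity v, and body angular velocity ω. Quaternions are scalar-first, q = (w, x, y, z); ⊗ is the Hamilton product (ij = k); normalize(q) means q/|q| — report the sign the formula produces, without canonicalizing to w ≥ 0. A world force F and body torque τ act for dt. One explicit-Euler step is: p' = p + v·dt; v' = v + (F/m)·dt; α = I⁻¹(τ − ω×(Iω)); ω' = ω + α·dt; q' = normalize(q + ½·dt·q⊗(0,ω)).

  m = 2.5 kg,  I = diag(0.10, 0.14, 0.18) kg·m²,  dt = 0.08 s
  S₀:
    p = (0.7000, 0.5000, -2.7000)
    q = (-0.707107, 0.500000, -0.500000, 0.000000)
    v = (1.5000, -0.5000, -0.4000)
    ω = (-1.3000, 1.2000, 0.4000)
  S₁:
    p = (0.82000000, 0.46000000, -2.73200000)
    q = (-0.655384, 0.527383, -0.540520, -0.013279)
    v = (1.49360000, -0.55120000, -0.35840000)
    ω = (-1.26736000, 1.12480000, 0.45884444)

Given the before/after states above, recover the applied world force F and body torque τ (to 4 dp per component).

F = (-0.2000, -1.6000, 1.3000)
τ = (0.0600, -0.0900, 0.0700)

velocity change Δv = (-0.00640000, -0.05120000, 0.04160000)
applied force F = (-0.2000, -1.6000, 1.3000)
rate change Δω = (0.03264000, -0.07520000, 0.05884444)
precession coupling = (0.0192, 0.0416, -0.0624)
applied torque τ = (0.0600, -0.0900, 0.0700)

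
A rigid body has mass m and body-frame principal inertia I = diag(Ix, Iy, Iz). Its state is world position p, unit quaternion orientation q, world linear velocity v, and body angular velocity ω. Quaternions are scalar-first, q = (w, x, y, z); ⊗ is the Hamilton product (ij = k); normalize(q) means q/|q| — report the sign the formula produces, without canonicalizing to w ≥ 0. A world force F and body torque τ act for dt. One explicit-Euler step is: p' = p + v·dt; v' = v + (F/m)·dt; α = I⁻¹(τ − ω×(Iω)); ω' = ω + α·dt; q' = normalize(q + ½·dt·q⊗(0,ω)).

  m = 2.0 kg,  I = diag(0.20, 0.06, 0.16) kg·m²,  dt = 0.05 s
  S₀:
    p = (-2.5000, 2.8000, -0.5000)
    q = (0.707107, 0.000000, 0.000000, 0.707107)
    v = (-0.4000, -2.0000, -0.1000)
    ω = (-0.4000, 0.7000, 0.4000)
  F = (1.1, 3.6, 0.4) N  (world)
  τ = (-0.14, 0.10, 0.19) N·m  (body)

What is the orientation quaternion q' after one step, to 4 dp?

q' = (0.6999, -0.0194, 0.0053, 0.7140)

Hamilton product q⊗(0,ω) = (-0.2828428, -0.7778177, 0.2121321, 0.2828428)
q + ½dt·q⊗(0,ω), renormalized = (0.6999, -0.0194, 0.0053, 0.7140)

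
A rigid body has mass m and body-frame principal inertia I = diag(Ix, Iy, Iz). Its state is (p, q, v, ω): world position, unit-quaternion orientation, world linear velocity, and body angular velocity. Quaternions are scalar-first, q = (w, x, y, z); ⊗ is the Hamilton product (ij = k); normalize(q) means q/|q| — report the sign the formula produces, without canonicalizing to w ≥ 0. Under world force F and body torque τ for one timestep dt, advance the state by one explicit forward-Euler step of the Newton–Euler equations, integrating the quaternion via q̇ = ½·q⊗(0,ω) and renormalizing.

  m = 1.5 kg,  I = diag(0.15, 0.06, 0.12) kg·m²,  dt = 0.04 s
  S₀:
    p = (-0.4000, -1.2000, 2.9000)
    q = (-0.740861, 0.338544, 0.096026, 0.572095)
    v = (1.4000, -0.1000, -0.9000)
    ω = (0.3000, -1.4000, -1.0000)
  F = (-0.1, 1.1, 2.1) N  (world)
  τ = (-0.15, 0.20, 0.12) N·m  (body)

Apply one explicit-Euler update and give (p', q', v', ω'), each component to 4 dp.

a = (-0.0667, 0.7333, 1.4000)
p + v·dt = (-0.3440, -1.2040, 2.8640)
v' = v + a·dt = (1.3973, -0.0707, -0.8440)
ω×(Iω) gyroscopic = (0.0840, -0.0090, 0.0378)
angular accel α = (-1.5600, 3.4833, 0.6850)
ω + α·dt = (0.2376, -1.2607, -0.9726)
2q̇ = q⊗(0,ω) = (0.6049682, 0.4826487, 1.5473779, 0.2380916)
q' = normalize(q + ½dt·q⊗(0,ω)) = (-0.7283, 0.3480, 0.1269, 0.5765)

p' = (-0.3440, -1.2040, 2.8640)
q' = (-0.7283, 0.3480, 0.1269, 0.5765)
v' = (1.3973, -0.0707, -0.8440)
ω' = (0.2376, -1.2607, -0.9726)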